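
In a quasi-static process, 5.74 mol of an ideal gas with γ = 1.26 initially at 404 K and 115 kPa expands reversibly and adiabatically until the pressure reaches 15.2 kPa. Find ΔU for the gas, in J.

-25300 J

V₁ = nRT₁/P₁ = 5.74×8.314×404/115 = 168 L.
Adiabatic: T₂/T₁ = (P₂/P₁)^((γ−1)/γ) ⇒ T₂ = 404×(0.132)^0.206 = 266 K; V₂ = 835 L.
For an ideal gas ΔU = nCvΔT with Cv = R/(γ−1) = 32.0 J/(mol·K).
ΔU = 5.74×32.0×(266−404) = -25300 J.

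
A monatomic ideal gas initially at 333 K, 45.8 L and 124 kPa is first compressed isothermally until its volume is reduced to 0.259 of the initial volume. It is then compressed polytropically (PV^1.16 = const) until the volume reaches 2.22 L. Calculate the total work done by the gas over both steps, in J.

n = P₁V₁/(RT₁) = 124×45.8/(8.314×333) = 2.05 mol.
Step 1 — Isothermal: T stays 333 K; PV = const ⇒ V₂ = 11.9 L, P₂ = 479 kPa.
ΔU = 0 (ideal gas, T constant).
W = nRT ln(V₂/V₁) = 2.05×8.314×333×ln(0.259) = -7670 J.
Q = ΔU + W = -7670 J.
State after step 1: P = 479 kPa, V = 11.9 L, T = 333 K.
Step 2 — Polytropic n=1.16: T₂ = T₁(V₁/V₂)^(n−1) = 333×(5.34)^0.16 = 435 K; P₂ = P₁(V₁/V₂)^n = 3340 kPa.
W = (P₁V₁−P₂V₂)/(n−1) = (479×11.9−3340×2.22)/0.16 = -10900 J.
ΔU = nCvΔT = 2.05×12.5×(435−333) = 2620 J.
Q = ΔU + W = -8300 J.
Net over both steps: W = -18600 J, Q = -16000 J, ΔU = 2620 J.

-18600 J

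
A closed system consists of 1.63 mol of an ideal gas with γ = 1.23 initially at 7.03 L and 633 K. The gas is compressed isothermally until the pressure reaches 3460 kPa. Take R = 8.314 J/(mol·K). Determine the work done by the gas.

-8940 J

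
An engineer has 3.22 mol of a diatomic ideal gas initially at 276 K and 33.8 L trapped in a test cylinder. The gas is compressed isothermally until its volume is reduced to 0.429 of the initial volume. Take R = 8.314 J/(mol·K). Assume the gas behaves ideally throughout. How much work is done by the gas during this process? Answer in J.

-6250 J

P₁ = nRT₁/V₁ = 3.22×8.314×276/33.8 = 219 kPa.
Isothermal: T stays 276 K; PV = const ⇒ V₂ = 14.5 L, P₂ = 510 kPa.
W = nRT ln(V₂/V₁) = 3.22×8.314×276×ln(0.429) = -6250 J.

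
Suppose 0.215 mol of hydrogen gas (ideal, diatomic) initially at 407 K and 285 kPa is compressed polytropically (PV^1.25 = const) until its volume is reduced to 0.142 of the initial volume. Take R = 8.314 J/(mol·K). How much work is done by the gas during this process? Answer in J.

-1830 J

V₁ = nRT₁/P₁ = 0.215×8.314×407/285 = 2.55 L.
Polytropic n=1.25: T₂ = T₁(V₁/V₂)^(n−1) = 407×(7.04)^0.25 = 663 K; P₂ = P₁(V₁/V₂)^n = 3270 kPa.
W = (P₁V₁−P₂V₂)/(n−1) = (285×2.55−3270×0.362)/0.25 = -1830 J.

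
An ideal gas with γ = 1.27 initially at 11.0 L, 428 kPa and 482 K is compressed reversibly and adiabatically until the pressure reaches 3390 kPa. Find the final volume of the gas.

Adiabatic: T₂/T₁ = (P₂/P₁)^((γ−1)/γ) ⇒ T₂ = 482×(7.92)^0.213 = 748 K; V₂ = 2.16 L.

2.16 L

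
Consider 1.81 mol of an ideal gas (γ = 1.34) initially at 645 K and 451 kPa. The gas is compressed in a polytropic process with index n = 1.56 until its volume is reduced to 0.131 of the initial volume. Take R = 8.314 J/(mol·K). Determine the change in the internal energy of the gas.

60600 J

V₁ = nRT₁/P₁ = 1.81×8.314×645/451 = 21.5 L.
Polytropic n=1.56: T₂ = T₁(V₁/V₂)^(n−1) = 645×(7.63)^0.56 = 2010 K; P₂ = P₁(V₁/V₂)^n = 10700 kPa.
For an ideal gas ΔU = nCvΔT with Cv = R/(γ−1) = 24.5 J/(mol·K).
ΔU = 1.81×24.5×(2010−645) = 60600 J.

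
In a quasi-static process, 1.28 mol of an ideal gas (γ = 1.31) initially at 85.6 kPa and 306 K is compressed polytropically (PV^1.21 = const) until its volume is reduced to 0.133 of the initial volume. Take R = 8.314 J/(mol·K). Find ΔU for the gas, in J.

5540 J

V₁ = nRT₁/P₁ = 1.28×8.314×306/85.6 = 38.0 L.
Polytropic n=1.21: T₂ = T₁(V₁/V₂)^(n−1) = 306×(7.52)^0.21 = 467 K; P₂ = P₁(V₁/V₂)^n = 983 kPa.
For an ideal gas ΔU = nCvΔT with Cv = R/(γ−1) = 26.8 J/(mol·K).
ΔU = 1.28×26.8×(467−306) = 5540 J.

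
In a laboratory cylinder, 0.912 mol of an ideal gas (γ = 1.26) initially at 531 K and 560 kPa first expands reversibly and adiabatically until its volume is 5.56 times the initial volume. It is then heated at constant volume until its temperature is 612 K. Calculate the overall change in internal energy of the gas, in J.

2360 J

V₁ = nRT₁/P₁ = 0.912×8.314×531/560 = 7.19 L.
Step 1 — Adiabatic: TV^(γ−1) = const ⇒ T₂ = 531×(0.180)^0.260 = 340 K; PV^γ = const ⇒ P₂ = 64.5 kPa.
ΔU = nCvΔT = 0.912×32.0×(340−531) = -5570 J.
Q = 0 for an adiabatic process, so W = −ΔU = 5570 J.
State after step 1: P = 64.5 kPa, V = 40.0 L, T = 340 K.
Step 2 — Isochoric: V stays 40.0 L; P/T = const ⇒ T₂ = 612 K, P₂ = 116 kPa.
W = 0 (no volume change).
ΔU = nCvΔT = 0.912×32.0×(612−340) = 7930 J.
Q = ΔU = 7930 J.
Net over both steps: W = 5570 J, Q = 7930 J, ΔU = 2360 J.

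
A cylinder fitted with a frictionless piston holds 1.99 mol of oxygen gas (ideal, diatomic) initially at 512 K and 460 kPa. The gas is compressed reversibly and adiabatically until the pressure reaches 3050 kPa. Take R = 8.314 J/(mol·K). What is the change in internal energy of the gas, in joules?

15200 J

V₁ = nRT₁/P₁ = 1.99×8.314×512/460 = 18.4 L.
Adiabatic: T₂/T₁ = (P₂/P₁)^((γ−1)/γ) ⇒ T₂ = 512×(6.63)^0.286 = 879 K; V₂ = 4.77 L.
For an ideal gas ΔU = nCvΔT with Cv = (5/2)R = 20.8 J/(mol·K).
ΔU = 1.99×20.8×(879−512) = 15200 J.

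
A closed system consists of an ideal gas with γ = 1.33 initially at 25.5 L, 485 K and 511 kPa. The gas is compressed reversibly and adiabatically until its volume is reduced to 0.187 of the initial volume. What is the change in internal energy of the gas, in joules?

29200 J

n = P₁V₁/(RT₁) = 511×25.5/(8.314×485) = 3.23 mol.
Adiabatic: TV^(γ−1) = const ⇒ T₂ = 485×(5.35)^0.330 = 843 K; PV^γ = const ⇒ P₂ = 4750 kPa.
For an ideal gas ΔU = nCvΔT with Cv = R/(γ−1) = 25.2 J/(mol·K).
ΔU = 3.23×25.2×(843−485) = 29200 J.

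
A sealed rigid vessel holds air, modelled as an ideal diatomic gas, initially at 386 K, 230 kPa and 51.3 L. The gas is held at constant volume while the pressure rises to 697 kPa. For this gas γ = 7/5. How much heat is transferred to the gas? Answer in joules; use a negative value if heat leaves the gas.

59900 J

n = P₁V₁/(RT₁) = 230×51.3/(8.314×386) = 3.68 mol.
Isochoric: V stays 51.3 L; P/T = const ⇒ T₂ = 1170 K, P₂ = 697 kPa.
W = 0 (no volume change).
ΔU = nCvΔT = 3.68×20.8×(1170−386) = 59900 J.
Q = ΔU = 59900 J.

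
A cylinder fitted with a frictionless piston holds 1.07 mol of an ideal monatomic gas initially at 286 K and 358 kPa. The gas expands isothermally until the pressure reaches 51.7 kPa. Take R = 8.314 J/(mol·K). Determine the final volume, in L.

49.2 L

V₁ = nRT₁/P₁ = 1.07×8.314×286/358 = 7.11 L.
Isothermal: T stays 286 K; PV = const ⇒ V₂ = 49.2 L, P₂ = 51.7 kPa.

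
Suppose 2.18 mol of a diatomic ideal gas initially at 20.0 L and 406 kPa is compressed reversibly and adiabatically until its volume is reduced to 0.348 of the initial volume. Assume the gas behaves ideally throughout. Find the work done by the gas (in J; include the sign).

T₁ = P₁V₁/(nR) = 406×20.0/(2.18×8.314) = 448 K.
Adiabatic: TV^(γ−1) = const ⇒ T₂ = 448×(2.87)^0.400 = 683 K; PV^γ = const ⇒ P₂ = 1780 kPa.
ΔU = nCvΔT = 2.18×20.8×(683−448) = 10700 J.
Q = 0 for an adiabatic process, so W = −ΔU = -10700 J.

-10700 J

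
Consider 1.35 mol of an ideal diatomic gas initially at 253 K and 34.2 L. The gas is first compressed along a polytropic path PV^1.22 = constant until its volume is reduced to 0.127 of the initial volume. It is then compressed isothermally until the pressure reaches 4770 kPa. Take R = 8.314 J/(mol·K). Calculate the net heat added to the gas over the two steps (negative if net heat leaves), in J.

P₁ = nRT₁/V₁ = 1.35×8.314×253/34.2 = 83.0 kPa.
Step 1 — Polytropic n=1.22: T₂ = T₁(V₁/V₂)^(n−1) = 253×(7.87)^0.22 = 398 K; P₂ = P₁(V₁/V₂)^n = 1030 kPa.
W = (P₁V₁−P₂V₂)/(n−1) = (83.0×34.2−1030×4.34)/0.22 = -7420 J.
ΔU = nCvΔT = 1.35×20.8×(398−253) = 4080 J.
Q = ΔU + W = -3340 J.
State after step 1: P = 1030 kPa, V = 4.34 L, T = 398 K.
Step 2 — Isothermal: T stays 398 K; PV = const ⇒ V₂ = 0.937 L, P₂ = 4770 kPa.
ΔU = 0 (ideal gas, T constant).
W = nRT ln(V₂/V₁) = 1.35×8.314×398×ln(0.216) = -6860 J.
Q = ΔU + W = -6860 J.
Net over both steps: W = -14300 J, Q = -10200 J, ΔU = 4080 J.

-10200 J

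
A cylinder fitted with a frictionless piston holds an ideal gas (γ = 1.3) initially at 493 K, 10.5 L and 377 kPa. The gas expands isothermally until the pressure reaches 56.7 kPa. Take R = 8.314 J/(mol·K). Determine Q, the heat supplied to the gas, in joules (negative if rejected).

n = P₁V₁/(RT₁) = 377×10.5/(8.314×493) = 0.966 mol.
Isothermal: T stays 493 K; PV = const ⇒ V₂ = 69.8 L, P₂ = 56.7 kPa.
ΔU = 0 (ideal gas, T constant).
W = nRT ln(V₂/V₁) = 0.966×8.314×493×ln(6.65) = 7500 J.
Q = ΔU + W = 7500 J.

7500 J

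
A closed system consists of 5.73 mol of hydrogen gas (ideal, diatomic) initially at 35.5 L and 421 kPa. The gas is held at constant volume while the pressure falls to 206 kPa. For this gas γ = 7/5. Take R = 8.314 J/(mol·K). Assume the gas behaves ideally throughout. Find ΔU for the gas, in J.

-19100 J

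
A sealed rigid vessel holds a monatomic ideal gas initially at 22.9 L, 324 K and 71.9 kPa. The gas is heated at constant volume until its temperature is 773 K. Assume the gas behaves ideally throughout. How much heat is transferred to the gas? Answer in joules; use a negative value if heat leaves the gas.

n = P₁V₁/(RT₁) = 71.9×22.9/(8.314×324) = 0.611 mol.
Isochoric: V stays 22.9 L; P/T = const ⇒ T₂ = 773 K, P₂ = 172 kPa.
W = 0 (no volume change).
ΔU = nCvΔT = 0.611×12.5×(773−324) = 3420 J.
Q = ΔU = 3420 J.

3420 J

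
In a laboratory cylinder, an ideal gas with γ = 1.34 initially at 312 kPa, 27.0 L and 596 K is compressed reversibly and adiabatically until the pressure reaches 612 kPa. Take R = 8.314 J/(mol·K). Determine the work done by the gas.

-4620 J

n = P₁V₁/(RT₁) = 312×27.0/(8.314×596) = 1.70 mol.
Adiabatic: T₂/T₁ = (P₂/P₁)^((γ−1)/γ) ⇒ T₂ = 596×(1.96)^0.254 = 707 K; V₂ = 16.3 L.
ΔU = nCvΔT = 1.70×24.5×(707−596) = 4620 J.
Q = 0 for an adiabatic process, so W = −ΔU = -4620 J.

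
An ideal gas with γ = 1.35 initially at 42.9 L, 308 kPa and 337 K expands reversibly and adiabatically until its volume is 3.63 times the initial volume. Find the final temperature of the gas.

Adiabatic: TV^(γ−1) = const ⇒ T₂ = 337×(0.275)^0.350 = 215 K; PV^γ = const ⇒ P₂ = 54.0 kPa.

215 K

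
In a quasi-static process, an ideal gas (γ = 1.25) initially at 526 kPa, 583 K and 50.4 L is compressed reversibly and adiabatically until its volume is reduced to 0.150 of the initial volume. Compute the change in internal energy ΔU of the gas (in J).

n = P₁V₁/(RT₁) = 526×50.4/(8.314×583) = 5.47 mol.
Adiabatic: TV^(γ−1) = const ⇒ T₂ = 583×(6.67)^0.250 = 937 K; PV^γ = const ⇒ P₂ = 5630 kPa.
For an ideal gas ΔU = nCvΔT with Cv = R/(γ−1) = 33.3 J/(mol·K).
ΔU = 5.47×33.3×(937−583) = 64400 J.

64400 J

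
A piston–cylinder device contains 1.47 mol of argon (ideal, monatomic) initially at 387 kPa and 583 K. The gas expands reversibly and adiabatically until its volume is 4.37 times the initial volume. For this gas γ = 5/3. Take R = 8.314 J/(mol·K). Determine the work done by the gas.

6690 J

V₁ = nRT₁/P₁ = 1.47×8.314×583/387 = 18.4 L.
Adiabatic: TV^(γ−1) = const ⇒ T₂ = 583×(0.229)^0.667 = 218 K; PV^γ = const ⇒ P₂ = 33.1 kPa.
ΔU = nCvΔT = 1.47×12.5×(218−583) = -6690 J.
Q = 0 for an adiabatic process, so W = −ΔU = 6690 J.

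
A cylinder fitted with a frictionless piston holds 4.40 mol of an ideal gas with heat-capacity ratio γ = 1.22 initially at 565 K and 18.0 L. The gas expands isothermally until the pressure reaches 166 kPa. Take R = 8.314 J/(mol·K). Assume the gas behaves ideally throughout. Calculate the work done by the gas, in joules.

P₁ = nRT₁/V₁ = 4.40×8.314×565/18.0 = 1150 kPa.
Isothermal: T stays 565 K; PV = const ⇒ V₂ = 125 L, P₂ = 166 kPa.
W = nRT ln(V₂/V₁) = 4.40×8.314×565×ln(6.92) = 40000 J.

40000 J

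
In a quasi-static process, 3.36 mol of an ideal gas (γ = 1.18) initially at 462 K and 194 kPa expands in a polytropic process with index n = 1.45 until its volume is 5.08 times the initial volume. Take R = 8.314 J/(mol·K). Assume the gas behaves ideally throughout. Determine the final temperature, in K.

V₁ = nRT₁/P₁ = 3.36×8.314×462/194 = 66.5 L.
Polytropic n=1.45: T₂ = T₁(V₁/V₂)^(n−1) = 462×(0.197)^0.45 = 222 K; P₂ = P₁(V₁/V₂)^n = 18.4 kPa.

222 K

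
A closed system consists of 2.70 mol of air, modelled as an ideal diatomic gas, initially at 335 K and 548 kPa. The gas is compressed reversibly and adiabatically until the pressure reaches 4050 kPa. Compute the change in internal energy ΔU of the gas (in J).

V₁ = nRT₁/P₁ = 2.70×8.314×335/548 = 13.7 L.
Adiabatic: T₂/T₁ = (P₂/P₁)^((γ−1)/γ) ⇒ T₂ = 335×(7.39)^0.286 = 593 K; V₂ = 3.29 L.
For an ideal gas ΔU = nCvΔT with Cv = (5/2)R = 20.8 J/(mol·K).
ΔU = 2.70×20.8×(593−335) = 14500 J.

14500 J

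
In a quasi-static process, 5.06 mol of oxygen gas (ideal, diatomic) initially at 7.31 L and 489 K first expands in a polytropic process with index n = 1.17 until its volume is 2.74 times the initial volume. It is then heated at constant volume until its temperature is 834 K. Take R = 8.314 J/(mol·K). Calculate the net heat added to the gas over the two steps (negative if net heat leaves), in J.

55300 J

P₁ = nRT₁/V₁ = 5.06×8.314×489/7.31 = 2810 kPa.
Step 1 — Polytropic n=1.17: T₂ = T₁(V₁/V₂)^(n−1) = 489×(0.365)^0.17 = 412 K; P₂ = P₁(V₁/V₂)^n = 865 kPa.
W = (P₁V₁−P₂V₂)/(n−1) = (2810×7.31−865×20.0)/0.17 = 19100 J.
ΔU = nCvΔT = 5.06×20.8×(412−489) = -8100 J.
Q = ΔU + W = 11000 J.
State after step 1: P = 865 kPa, V = 20.0 L, T = 412 K.
Step 2 — Isochoric: V stays 20.0 L; P/T = const ⇒ T₂ = 834 K, P₂ = 1750 kPa.
W = 0 (no volume change).
ΔU = nCvΔT = 5.06×20.8×(834−412) = 44400 J.
Q = ΔU = 44400 J.
Net over both steps: W = 19100 J, Q = 55300 J, ΔU = 36300 J.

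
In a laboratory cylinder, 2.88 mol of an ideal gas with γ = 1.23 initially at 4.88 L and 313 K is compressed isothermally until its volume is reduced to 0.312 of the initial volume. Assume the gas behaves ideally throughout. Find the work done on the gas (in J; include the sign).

P₁ = nRT₁/V₁ = 2.88×8.314×313/4.88 = 1540 kPa.
Isothermal: T stays 313 K; PV = const ⇒ V₂ = 1.52 L, P₂ = 4920 kPa.
W = nRT ln(V₂/V₁) = 2.88×8.314×313×ln(0.312) = -8730 J.
Work done on the gas = −W_by = 8730 J.

8730 J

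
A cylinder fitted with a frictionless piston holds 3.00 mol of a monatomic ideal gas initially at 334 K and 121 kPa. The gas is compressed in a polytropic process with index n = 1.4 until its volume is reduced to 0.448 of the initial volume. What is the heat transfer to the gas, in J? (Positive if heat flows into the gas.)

-3160 J

V₁ = nRT₁/P₁ = 3.00×8.314×334/121 = 68.8 L.
Polytropic n=1.4: T₂ = T₁(V₁/V₂)^(n−1) = 334×(2.23)^0.40 = 461 K; P₂ = P₁(V₁/V₂)^n = 372 kPa.
W = (P₁V₁−P₂V₂)/(n−1) = (121×68.8−372×30.8)/0.40 = -7890 J.
ΔU = nCvΔT = 3.00×12.5×(461−334) = 4730 J.
Q = ΔU + W = -3160 J.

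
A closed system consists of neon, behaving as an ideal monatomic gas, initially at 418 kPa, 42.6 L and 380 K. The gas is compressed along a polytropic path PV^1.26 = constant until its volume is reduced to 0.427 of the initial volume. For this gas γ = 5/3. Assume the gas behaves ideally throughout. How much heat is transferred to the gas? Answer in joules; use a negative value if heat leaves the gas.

n = P₁V₁/(RT₁) = 418×42.6/(8.314×380) = 5.64 mol.
Polytropic n=1.26: T₂ = T₁(V₁/V₂)^(n−1) = 380×(2.34)^0.26 = 474 K; P₂ = P₁(V₁/V₂)^n = 1220 kPa.
W = (P₁V₁−P₂V₂)/(n−1) = (418×42.6−1220×18.2)/0.26 = -17000 J.
ΔU = nCvΔT = 5.64×12.5×(474−380) = 6610 J.
Q = ΔU + W = -10300 J.

-10300 J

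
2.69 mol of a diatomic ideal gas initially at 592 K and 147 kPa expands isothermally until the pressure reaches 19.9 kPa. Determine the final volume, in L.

665 L

V₁ = nRT₁/P₁ = 2.69×8.314×592/147 = 90.1 L.
Isothermal: T stays 592 K; PV = const ⇒ V₂ = 665 L, P₂ = 19.9 kPa.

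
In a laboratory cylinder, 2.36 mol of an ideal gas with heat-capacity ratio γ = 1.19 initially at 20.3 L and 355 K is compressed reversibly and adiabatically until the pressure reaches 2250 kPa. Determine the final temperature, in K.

P₁ = nRT₁/V₁ = 2.36×8.314×355/20.3 = 343 kPa.
Adiabatic: T₂/T₁ = (P₂/P₁)^((γ−1)/γ) ⇒ T₂ = 355×(6.56)^0.160 = 479 K; V₂ = 4.18 L.

479 K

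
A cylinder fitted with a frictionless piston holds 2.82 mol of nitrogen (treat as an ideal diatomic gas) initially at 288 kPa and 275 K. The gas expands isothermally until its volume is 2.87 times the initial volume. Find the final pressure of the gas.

100 kPa

V₁ = nRT₁/P₁ = 2.82×8.314×275/288 = 22.4 L.
Isothermal: T stays 275 K; PV = const ⇒ V₂ = 64.3 L, P₂ = 100 kPa.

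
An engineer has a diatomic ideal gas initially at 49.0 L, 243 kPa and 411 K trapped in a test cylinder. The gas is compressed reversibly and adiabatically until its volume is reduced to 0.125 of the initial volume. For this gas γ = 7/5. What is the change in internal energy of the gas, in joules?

n = P₁V₁/(RT₁) = 243×49.0/(8.314×411) = 3.48 mol.
Adiabatic: TV^(γ−1) = const ⇒ T₂ = 411×(8.00)^0.400 = 944 K; PV^γ = const ⇒ P₂ = 4470 kPa.
For an ideal gas ΔU = nCvΔT with Cv = (5/2)R = 20.8 J/(mol·K).
ΔU = 3.48×20.8×(944−411) = 38600 J.

38600 J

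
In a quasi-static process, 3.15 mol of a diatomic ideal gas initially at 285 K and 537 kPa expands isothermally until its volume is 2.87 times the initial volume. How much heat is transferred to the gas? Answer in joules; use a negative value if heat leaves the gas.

7870 J

V₁ = nRT₁/P₁ = 3.15×8.314×285/537 = 13.9 L.
Isothermal: T stays 285 K; PV = const ⇒ V₂ = 39.9 L, P₂ = 187 kPa.
ΔU = 0 (ideal gas, T constant).
W = nRT ln(V₂/V₁) = 3.15×8.314×285×ln(2.87) = 7870 J.
Q = ΔU + W = 7870 J.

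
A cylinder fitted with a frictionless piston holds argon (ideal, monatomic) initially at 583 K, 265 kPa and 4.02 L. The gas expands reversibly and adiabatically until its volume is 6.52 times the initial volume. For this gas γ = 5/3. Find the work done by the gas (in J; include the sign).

n = P₁V₁/(RT₁) = 265×4.02/(8.314×583) = 0.220 mol.
Adiabatic: TV^(γ−1) = const ⇒ T₂ = 583×(0.153)^0.667 = 167 K; PV^γ = const ⇒ P₂ = 11.6 kPa.
ΔU = nCvΔT = 0.220×12.5×(167−583) = -1140 J.
Q = 0 for an adiabatic process, so W = −ΔU = 1140 J.

1140 J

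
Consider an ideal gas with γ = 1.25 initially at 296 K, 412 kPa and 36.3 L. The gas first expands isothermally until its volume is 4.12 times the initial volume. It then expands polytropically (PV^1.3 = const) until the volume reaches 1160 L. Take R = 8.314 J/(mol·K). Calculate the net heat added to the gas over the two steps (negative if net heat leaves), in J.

n = P₁V₁/(RT₁) = 412×36.3/(8.314×296) = 6.08 mol.
Step 1 — Isothermal: T stays 296 K; PV = const ⇒ V₂ = 150 L, P₂ = 100 kPa.
ΔU = 0 (ideal gas, T constant).
W = nRT ln(V₂/V₁) = 6.08×8.314×296×ln(4.12) = 21200 J.
Q = ΔU + W = 21200 J.
State after step 1: P = 100 kPa, V = 150 L, T = 296 K.
Step 2 — Polytropic n=1.3: T₂ = T₁(V₁/V₂)^(n−1) = 296×(0.129)^0.30 = 160 K; P₂ = P₁(V₁/V₂)^n = 6.97 kPa.
W = (P₁V₁−P₂V₂)/(n−1) = (100×150−6.97×1160)/0.30 = 22900 J.
ΔU = nCvΔT = 6.08×33.3×(160−296) = -27500 J.
Q = ΔU + W = -4580 J.
Net over both steps: W = 44100 J, Q = 16600 J, ΔU = -27500 J.

16600 J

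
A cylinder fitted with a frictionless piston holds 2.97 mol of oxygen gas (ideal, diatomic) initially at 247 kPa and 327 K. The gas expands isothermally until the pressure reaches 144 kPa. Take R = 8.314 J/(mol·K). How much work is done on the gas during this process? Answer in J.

-4360 J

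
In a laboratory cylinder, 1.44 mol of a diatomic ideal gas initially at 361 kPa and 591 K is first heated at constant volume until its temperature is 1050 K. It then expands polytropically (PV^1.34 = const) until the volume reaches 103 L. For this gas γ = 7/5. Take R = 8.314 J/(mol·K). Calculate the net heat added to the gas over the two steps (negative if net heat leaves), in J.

16100 J

V₁ = nRT₁/P₁ = 1.44×8.314×591/361 = 19.6 L.
Step 1 — Isochoric: V stays 19.6 L; P/T = const ⇒ T₂ = 1050 K, P₂ = 641 kPa.
W = 0 (no volume change).
ΔU = nCvΔT = 1.44×20.8×(1050−591) = 13700 J.
Q = ΔU = 13700 J.
State after step 1: P = 641 kPa, V = 19.6 L, T = 1050 K.
Step 2 — Polytropic n=1.34: T₂ = T₁(V₁/V₂)^(n−1) = 1050×(0.190)^0.34 = 597 K; P₂ = P₁(V₁/V₂)^n = 69.4 kPa.
W = (P₁V₁−P₂V₂)/(n−1) = (641×19.6−69.4×103)/0.34 = 15900 J.
ΔU = nCvΔT = 1.44×20.8×(597−1050) = -13500 J.
Q = ΔU + W = 2390 J.
Net over both steps: W = 15900 J, Q = 16100 J, ΔU = 188 J.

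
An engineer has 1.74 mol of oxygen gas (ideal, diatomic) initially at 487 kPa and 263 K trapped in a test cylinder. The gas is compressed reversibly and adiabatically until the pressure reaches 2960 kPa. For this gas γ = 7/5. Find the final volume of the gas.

V₁ = nRT₁/P₁ = 1.74×8.314×263/487 = 7.81 L.
Adiabatic: T₂/T₁ = (P₂/P₁)^((γ−1)/γ) ⇒ T₂ = 263×(6.08)^0.286 = 440 K; V₂ = 2.15 L.

2.15 L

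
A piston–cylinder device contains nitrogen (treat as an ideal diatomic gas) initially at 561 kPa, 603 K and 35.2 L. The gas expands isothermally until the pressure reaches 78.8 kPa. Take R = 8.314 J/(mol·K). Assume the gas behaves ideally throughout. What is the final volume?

251 L

Isothermal: T stays 603 K; PV = const ⇒ V₂ = 251 L, P₂ = 78.8 kPa.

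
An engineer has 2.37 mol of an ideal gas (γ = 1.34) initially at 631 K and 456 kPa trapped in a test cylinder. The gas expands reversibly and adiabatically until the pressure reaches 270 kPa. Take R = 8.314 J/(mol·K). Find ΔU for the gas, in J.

V₁ = nRT₁/P₁ = 2.37×8.314×631/456 = 27.3 L.
Adiabatic: T₂/T₁ = (P₂/P₁)^((γ−1)/γ) ⇒ T₂ = 631×(0.592)^0.254 = 552 K; V₂ = 40.3 L.
For an ideal gas ΔU = nCvΔT with Cv = R/(γ−1) = 24.5 J/(mol·K).
ΔU = 2.37×24.5×(552−631) = -4550 J.

-4550 J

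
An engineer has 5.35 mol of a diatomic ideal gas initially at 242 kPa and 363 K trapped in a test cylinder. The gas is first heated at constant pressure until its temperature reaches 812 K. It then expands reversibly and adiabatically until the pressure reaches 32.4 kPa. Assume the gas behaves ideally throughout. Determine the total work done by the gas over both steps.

V₁ = nRT₁/P₁ = 5.35×8.314×363/242 = 66.7 L.
Step 1 — Isobaric: P stays 242 kPa; V/T = const ⇒ T₂ = 812 K, V₂ = 149 L.
W = PΔV = 242×(149−66.7) kPa·L = 20000 J.
ΔU = nCvΔT = 5.35×20.8×(812−363) = 49900 J.
Q = ΔU + W = nCpΔT = 69900 J.
State after step 1: P = 242 kPa, V = 149 L, T = 812 K.
Step 2 — Adiabatic: T₂/T₁ = (P₂/P₁)^((γ−1)/γ) ⇒ T₂ = 812×(0.134)^0.286 = 457 K; V₂ = 628 L.
ΔU = nCvΔT = 5.35×20.8×(457−812) = -39500 J.
Q = 0 for an adiabatic process, so W = −ΔU = 39500 J.
Net over both steps: W = 59400 J, Q = 69900 J, ΔU = 10500 J.

59400 J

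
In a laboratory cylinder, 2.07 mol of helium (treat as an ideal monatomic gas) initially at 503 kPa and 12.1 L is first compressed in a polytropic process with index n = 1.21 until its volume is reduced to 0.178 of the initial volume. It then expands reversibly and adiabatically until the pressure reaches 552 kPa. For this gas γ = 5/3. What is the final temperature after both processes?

T₁ = P₁V₁/(nR) = 503×12.1/(2.07×8.314) = 354 K.
Step 1 — Polytropic n=1.21: T₂ = T₁(V₁/V₂)^(n−1) = 354×(5.62)^0.21 = 508 K; P₂ = P₁(V₁/V₂)^n = 4060 kPa.
W = (P₁V₁−P₂V₂)/(n−1) = (503×12.1−4060×2.15)/0.21 = -12700 J.
ΔU = nCvΔT = 2.07×12.5×(508−354) = 3990 J.
Q = ΔU + W = -8670 J.
State after step 1: P = 4060 kPa, V = 2.15 L, T = 508 K.
Step 2 — Adiabatic: T₂/T₁ = (P₂/P₁)^((γ−1)/γ) ⇒ T₂ = 508×(0.136)^0.400 = 229 K; V₂ = 7.13 L.
ΔU = nCvΔT = 2.07×12.5×(229−508) = -7210 J.
Q = 0 for an adiabatic process, so W = −ΔU = 7210 J.
Net over both steps: W = -5450 J, Q = -8670 J, ΔU = -3220 J.

229 K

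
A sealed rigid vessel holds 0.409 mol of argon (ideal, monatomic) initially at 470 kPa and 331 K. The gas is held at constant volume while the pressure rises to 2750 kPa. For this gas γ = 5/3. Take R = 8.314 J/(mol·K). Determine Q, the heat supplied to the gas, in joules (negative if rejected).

8190 J

V₁ = nRT₁/P₁ = 0.409×8.314×331/470 = 2.39 L.
Isochoric: V stays 2.39 L; P/T = const ⇒ T₂ = 1940 K, P₂ = 2750 kPa.
W = 0 (no volume change).
ΔU = nCvΔT = 0.409×12.5×(1940−331) = 8190 J.
Q = ΔU = 8190 J.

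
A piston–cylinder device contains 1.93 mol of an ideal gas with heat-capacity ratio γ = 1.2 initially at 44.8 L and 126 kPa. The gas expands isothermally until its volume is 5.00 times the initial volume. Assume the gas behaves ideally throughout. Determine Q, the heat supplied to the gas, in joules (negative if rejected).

9080 J

T₁ = P₁V₁/(nR) = 126×44.8/(1.93×8.314) = 352 K.
Isothermal: T stays 352 K; PV = const ⇒ V₂ = 224 L, P₂ = 25.2 kPa.
ΔU = 0 (ideal gas, T constant).
W = nRT ln(V₂/V₁) = 1.93×8.314×352×ln(5.00) = 9080 J.
Q = ΔU + W = 9080 J.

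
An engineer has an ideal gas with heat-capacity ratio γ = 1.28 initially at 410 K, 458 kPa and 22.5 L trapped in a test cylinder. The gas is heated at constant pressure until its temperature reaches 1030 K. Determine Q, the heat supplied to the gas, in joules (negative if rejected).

71200 J

n = P₁V₁/(RT₁) = 458×22.5/(8.314×410) = 3.02 mol.
Isobaric: P stays 458 kPa; V/T = const ⇒ T₂ = 1030 K, V₂ = 56.5 L.
W = PΔV = 458×(56.5−22.5) kPa·L = 15600 J.
ΔU = nCvΔT = 3.02×29.7×(1030−410) = 55700 J.
Q = ΔU + W = nCpΔT = 71200 J.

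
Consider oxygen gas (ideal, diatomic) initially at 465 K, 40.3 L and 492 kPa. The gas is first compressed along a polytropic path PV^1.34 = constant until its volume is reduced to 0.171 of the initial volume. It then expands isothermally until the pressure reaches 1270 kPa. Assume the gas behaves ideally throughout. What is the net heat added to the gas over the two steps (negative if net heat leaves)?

44100 J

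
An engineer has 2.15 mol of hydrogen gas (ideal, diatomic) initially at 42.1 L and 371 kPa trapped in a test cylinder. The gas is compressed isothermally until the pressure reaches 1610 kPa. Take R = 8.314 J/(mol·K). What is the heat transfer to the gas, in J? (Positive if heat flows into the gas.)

T₁ = P₁V₁/(nR) = 371×42.1/(2.15×8.314) = 874 K.
Isothermal: T stays 874 K; PV = const ⇒ V₂ = 9.70 L, P₂ = 1610 kPa.
ΔU = 0 (ideal gas, T constant).
W = nRT ln(V₂/V₁) = 2.15×8.314×874×ln(0.230) = -22900 J.
Q = ΔU + W = -22900 J.

-22900 J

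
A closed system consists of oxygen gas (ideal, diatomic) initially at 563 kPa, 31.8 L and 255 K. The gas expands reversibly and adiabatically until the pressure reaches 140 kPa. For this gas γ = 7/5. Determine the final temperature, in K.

171 K

Adiabatic: T₂/T₁ = (P₂/P₁)^((γ−1)/γ) ⇒ T₂ = 255×(0.249)^0.286 = 171 K; V₂ = 85.9 L.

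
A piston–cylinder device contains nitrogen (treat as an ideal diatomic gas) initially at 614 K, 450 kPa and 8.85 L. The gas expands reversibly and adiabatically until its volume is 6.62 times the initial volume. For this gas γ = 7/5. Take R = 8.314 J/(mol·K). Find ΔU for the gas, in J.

-5280 J

n = P₁V₁/(RT₁) = 450×8.85/(8.314×614) = 0.780 mol.
Adiabatic: TV^(γ−1) = const ⇒ T₂ = 614×(0.151)^0.400 = 288 K; PV^γ = const ⇒ P₂ = 31.9 kPa.
For an ideal gas ΔU = nCvΔT with Cv = (5/2)R = 20.8 J/(mol·K).
ΔU = 0.780×20.8×(288−614) = -5280 J.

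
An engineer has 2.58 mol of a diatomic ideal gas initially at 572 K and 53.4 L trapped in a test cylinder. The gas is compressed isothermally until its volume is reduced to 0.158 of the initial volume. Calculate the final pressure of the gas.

P₁ = nRT₁/V₁ = 2.58×8.314×572/53.4 = 230 kPa.
Isothermal: T stays 572 K; PV = const ⇒ V₂ = 8.44 L, P₂ = 1450 kPa.

1450 kPa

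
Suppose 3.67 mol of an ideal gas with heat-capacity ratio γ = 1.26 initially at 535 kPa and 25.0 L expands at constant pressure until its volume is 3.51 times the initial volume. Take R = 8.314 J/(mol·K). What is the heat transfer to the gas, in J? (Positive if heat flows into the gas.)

T₁ = P₁V₁/(nR) = 535×25.0/(3.67×8.314) = 438 K.
Isobaric: P stays 535 kPa; V/T = const ⇒ T₂ = 1540 K, V₂ = 87.8 L.
W = PΔV = 535×(87.8−25.0) kPa·L = 33600 J.
ΔU = nCvΔT = 3.67×32.0×(1540−438) = 129000 J.
Q = ΔU + W = nCpΔT = 163000 J.

163000 J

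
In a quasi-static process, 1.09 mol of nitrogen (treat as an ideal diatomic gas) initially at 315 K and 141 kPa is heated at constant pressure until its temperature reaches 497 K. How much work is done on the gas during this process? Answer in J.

-1650 J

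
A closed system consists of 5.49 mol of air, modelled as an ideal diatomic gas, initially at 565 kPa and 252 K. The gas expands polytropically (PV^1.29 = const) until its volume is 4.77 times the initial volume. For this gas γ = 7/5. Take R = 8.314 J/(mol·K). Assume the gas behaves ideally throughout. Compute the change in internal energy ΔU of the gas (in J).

-10500 J

V₁ = nRT₁/P₁ = 5.49×8.314×252/565 = 20.4 L.
Polytropic n=1.29: T₂ = T₁(V₁/V₂)^(n−1) = 252×(0.210)^0.29 = 160 K; P₂ = P₁(V₁/V₂)^n = 75.3 kPa.
For an ideal gas ΔU = nCvΔT with Cv = (5/2)R = 20.8 J/(mol·K).
ΔU = 5.49×20.8×(160−252) = -10500 J.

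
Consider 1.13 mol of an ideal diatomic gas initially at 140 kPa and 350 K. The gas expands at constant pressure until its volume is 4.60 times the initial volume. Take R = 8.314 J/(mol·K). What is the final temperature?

1610 K

V₁ = nRT₁/P₁ = 1.13×8.314×350/140 = 23.5 L.
Isobaric: P stays 140 kPa; V/T = const ⇒ T₂ = 1610 K, V₂ = 108 L.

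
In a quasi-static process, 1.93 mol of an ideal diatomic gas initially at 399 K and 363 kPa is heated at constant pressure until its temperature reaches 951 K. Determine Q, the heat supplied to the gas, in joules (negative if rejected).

31000 J

V₁ = nRT₁/P₁ = 1.93×8.314×399/363 = 17.6 L.
Isobaric: P stays 363 kPa; V/T = const ⇒ T₂ = 951 K, V₂ = 42.0 L.
W = PΔV = 363×(42.0−17.6) kPa·L = 8860 J.
ΔU = nCvΔT = 1.93×20.8×(951−399) = 22100 J.
Q = ΔU + W = nCpΔT = 31000 J.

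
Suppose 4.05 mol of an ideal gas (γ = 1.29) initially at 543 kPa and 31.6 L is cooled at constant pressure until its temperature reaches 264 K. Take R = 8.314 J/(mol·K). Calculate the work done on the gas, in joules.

8270 J

T₁ = P₁V₁/(nR) = 543×31.6/(4.05×8.314) = 510 K.
Isobaric: P stays 543 kPa; V/T = const ⇒ T₂ = 264 K, V₂ = 16.4 L.
W = PΔV = 543×(16.4−31.6) kPa·L = -8270 J.
Work done on the gas = −W_by = 8270 J.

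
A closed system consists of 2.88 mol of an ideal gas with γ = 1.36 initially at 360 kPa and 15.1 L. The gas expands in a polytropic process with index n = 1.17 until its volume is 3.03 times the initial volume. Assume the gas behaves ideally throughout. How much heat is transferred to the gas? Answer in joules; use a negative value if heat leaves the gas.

2900 J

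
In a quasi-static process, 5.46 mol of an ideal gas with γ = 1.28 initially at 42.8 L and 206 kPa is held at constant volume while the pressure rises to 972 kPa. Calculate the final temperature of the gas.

916 K

T₁ = P₁V₁/(nR) = 206×42.8/(5.46×8.314) = 194 K.
Isochoric: V stays 42.8 L; P/T = const ⇒ T₂ = 916 K, P₂ = 972 kPa.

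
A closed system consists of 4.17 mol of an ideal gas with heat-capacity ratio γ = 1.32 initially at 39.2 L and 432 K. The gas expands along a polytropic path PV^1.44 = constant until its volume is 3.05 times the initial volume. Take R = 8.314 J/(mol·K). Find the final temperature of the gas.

264 K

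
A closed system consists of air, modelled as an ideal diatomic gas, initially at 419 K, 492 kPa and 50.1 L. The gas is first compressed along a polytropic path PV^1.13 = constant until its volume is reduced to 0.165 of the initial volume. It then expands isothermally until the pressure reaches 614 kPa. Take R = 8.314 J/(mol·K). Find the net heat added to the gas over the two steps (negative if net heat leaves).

n = P₁V₁/(RT₁) = 492×50.1/(8.314×419) = 7.08 mol.
Step 1 — Polytropic n=1.13: T₂ = T₁(V₁/V₂)^(n−1) = 419×(6.06)^0.13 = 530 K; P₂ = P₁(V₁/V₂)^n = 3770 kPa.
W = (P₁V₁−P₂V₂)/(n−1) = (492×50.1−3770×8.27)/0.13 = -50000 J.
ΔU = nCvΔT = 7.08×20.8×(530−419) = 16300 J.
Q = ΔU + W = -33800 J.
State after step 1: P = 3770 kPa, V = 8.27 L, T = 530 K.
Step 2 — Isothermal: T stays 530 K; PV = const ⇒ V₂ = 50.7 L, P₂ = 614 kPa.
ΔU = 0 (ideal gas, T constant).
W = nRT ln(V₂/V₁) = 7.08×8.314×530×ln(6.14) = 56500 J.
Q = ΔU + W = 56500 J.
Net over both steps: W = 6490 J, Q = 22800 J, ΔU = 16300 J.

22800 J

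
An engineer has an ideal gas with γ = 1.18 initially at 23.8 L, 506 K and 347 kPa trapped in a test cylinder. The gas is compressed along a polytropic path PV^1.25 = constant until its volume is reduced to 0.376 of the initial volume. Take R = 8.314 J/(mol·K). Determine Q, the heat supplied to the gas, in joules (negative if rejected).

3560 J

n = P₁V₁/(RT₁) = 347×23.8/(8.314×506) = 1.96 mol.
Polytropic n=1.25: T₂ = T₁(V₁/V₂)^(n−1) = 506×(2.66)^0.25 = 646 K; P₂ = P₁(V₁/V₂)^n = 1180 kPa.
W = (P₁V₁−P₂V₂)/(n−1) = (347×23.8−1180×8.95)/0.25 = -9150 J.
ΔU = nCvΔT = 1.96×46.2×(646−506) = 12700 J.
Q = ΔU + W = 3560 J.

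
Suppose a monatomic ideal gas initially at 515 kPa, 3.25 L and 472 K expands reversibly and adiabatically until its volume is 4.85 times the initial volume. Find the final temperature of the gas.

165 K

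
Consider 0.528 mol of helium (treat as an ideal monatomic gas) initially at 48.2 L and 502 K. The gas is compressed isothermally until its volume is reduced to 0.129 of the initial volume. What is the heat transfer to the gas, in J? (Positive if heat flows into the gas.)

P₁ = nRT₁/V₁ = 0.528×8.314×502/48.2 = 45.7 kPa.
Isothermal: T stays 502 K; PV = const ⇒ V₂ = 6.22 L, P₂ = 354 kPa.
ΔU = 0 (ideal gas, T constant).
W = nRT ln(V₂/V₁) = 0.528×8.314×502×ln(0.129) = -4510 J.
Q = ΔU + W = -4510 J.

-4510 J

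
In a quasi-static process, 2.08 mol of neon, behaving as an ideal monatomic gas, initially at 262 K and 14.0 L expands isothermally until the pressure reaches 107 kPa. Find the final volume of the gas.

42.3 L

P₁ = nRT₁/V₁ = 2.08×8.314×262/14.0 = 324 kPa.
Isothermal: T stays 262 K; PV = const ⇒ V₂ = 42.3 L, P₂ = 107 kPa.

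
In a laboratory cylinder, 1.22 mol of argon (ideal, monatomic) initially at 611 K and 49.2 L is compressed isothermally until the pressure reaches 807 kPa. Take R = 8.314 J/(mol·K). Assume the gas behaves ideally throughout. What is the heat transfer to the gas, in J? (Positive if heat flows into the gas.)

-11500 J

P₁ = nRT₁/V₁ = 1.22×8.314×611/49.2 = 126 kPa.
Isothermal: T stays 611 K; PV = const ⇒ V₂ = 7.68 L, P₂ = 807 kPa.
ΔU = 0 (ideal gas, T constant).
W = nRT ln(V₂/V₁) = 1.22×8.314×611×ln(0.156) = -11500 J.
Q = ΔU + W = -11500 J.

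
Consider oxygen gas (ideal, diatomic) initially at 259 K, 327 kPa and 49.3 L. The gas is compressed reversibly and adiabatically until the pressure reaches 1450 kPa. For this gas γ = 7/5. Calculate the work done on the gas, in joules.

21400 J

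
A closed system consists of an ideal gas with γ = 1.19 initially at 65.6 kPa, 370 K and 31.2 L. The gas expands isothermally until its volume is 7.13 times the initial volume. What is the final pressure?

9.20 kPa

Isothermal: T stays 370 K; PV = const ⇒ V₂ = 222 L, P₂ = 9.20 kPa.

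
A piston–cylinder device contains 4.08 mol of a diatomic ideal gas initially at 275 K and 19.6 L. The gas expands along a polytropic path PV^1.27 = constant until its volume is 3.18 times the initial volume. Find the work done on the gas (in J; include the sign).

-9270 J

P₁ = nRT₁/V₁ = 4.08×8.314×275/19.6 = 476 kPa.
Polytropic n=1.27: T₂ = T₁(V₁/V₂)^(n−1) = 275×(0.314)^0.27 = 201 K; P₂ = P₁(V₁/V₂)^n = 110 kPa.
W = (P₁V₁−P₂V₂)/(n−1) = (476×19.6−110×62.3)/0.27 = 9270 J.
Work done on the gas = −W_by = -9270 J.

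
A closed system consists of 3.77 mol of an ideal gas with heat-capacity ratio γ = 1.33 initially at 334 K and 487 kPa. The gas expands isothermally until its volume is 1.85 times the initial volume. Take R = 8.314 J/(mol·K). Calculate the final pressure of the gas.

V₁ = nRT₁/P₁ = 3.77×8.314×334/487 = 21.5 L.
Isothermal: T stays 334 K; PV = const ⇒ V₂ = 39.8 L, P₂ = 263 kPa.

263 kPa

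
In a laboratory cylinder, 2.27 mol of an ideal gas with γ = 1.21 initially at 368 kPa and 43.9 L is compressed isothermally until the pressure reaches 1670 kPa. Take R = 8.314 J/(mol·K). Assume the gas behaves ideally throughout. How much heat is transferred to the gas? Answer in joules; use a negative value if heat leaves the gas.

-24400 J

T₁ = P₁V₁/(nR) = 368×43.9/(2.27×8.314) = 856 K.
Isothermal: T stays 856 K; PV = const ⇒ V₂ = 9.67 L, P₂ = 1670 kPa.
ΔU = 0 (ideal gas, T constant).
W = nRT ln(V₂/V₁) = 2.27×8.314×856×ln(0.220) = -24400 J.
Q = ΔU + W = -24400 J.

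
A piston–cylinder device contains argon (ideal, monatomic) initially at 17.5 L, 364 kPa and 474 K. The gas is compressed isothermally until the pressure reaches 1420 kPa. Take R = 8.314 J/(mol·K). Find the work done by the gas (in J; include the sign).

n = P₁V₁/(RT₁) = 364×17.5/(8.314×474) = 1.62 mol.
Isothermal: T stays 474 K; PV = const ⇒ V₂ = 4.49 L, P₂ = 1420 kPa.
W = nRT ln(V₂/V₁) = 1.62×8.314×474×ln(0.256) = -8670 J.

-8670 J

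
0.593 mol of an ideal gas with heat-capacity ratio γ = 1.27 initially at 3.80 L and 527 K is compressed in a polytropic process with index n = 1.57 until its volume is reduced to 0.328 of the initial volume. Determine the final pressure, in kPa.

P₁ = nRT₁/V₁ = 0.593×8.314×527/3.80 = 684 kPa.
Polytropic n=1.57: T₂ = T₁(V₁/V₂)^(n−1) = 527×(3.05)^0.57 = 995 K; P₂ = P₁(V₁/V₂)^n = 3940 kPa.

3940 kPa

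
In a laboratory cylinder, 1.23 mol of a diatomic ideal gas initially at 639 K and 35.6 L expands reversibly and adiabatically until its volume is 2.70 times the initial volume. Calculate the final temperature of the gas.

429 K

P₁ = nRT₁/V₁ = 1.23×8.314×639/35.6 = 184 kPa.
Adiabatic: TV^(γ−1) = const ⇒ T₂ = 639×(0.370)^0.400 = 429 K; PV^γ = const ⇒ P₂ = 45.7 kPa.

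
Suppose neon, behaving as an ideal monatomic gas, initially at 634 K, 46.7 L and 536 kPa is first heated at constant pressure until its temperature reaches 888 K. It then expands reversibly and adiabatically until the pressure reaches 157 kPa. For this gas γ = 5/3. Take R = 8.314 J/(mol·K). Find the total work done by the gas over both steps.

30400 J

n = P₁V₁/(RT₁) = 536×46.7/(8.314×634) = 4.75 mol.
Step 1 — Isobaric: P stays 536 kPa; V/T = const ⇒ T₂ = 888 K, V₂ = 65.4 L.
W = PΔV = 536×(65.4−46.7) kPa·L = 10000 J.
ΔU = nCvΔT = 4.75×12.5×(888−634) = 15000 J.
Q = ΔU + W = nCpΔT = 25100 J.
State after step 1: P = 536 kPa, V = 65.4 L, T = 888 K.
Step 2 — Adiabatic: T₂/T₁ = (P₂/P₁)^((γ−1)/γ) ⇒ T₂ = 888×(0.293)^0.400 = 543 K; V₂ = 137 L.
ΔU = nCvΔT = 4.75×12.5×(543−888) = -20400 J.
Q = 0 for an adiabatic process, so W = −ΔU = 20400 J.
Net over both steps: W = 30400 J, Q = 25100 J, ΔU = -5370 J.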